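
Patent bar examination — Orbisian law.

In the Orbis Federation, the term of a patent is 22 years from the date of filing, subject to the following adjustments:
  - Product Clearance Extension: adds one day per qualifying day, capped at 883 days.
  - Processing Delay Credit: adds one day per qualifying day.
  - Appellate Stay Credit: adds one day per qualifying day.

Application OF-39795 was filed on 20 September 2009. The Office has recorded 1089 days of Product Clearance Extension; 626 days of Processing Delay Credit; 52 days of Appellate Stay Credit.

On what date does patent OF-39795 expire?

Base term: filing date + 22 years → 20 September 2031.
Product Clearance Extension: 1089 days claimed exceeds the 883-day cap, so +883 days → 19 February 2034.
Processing Delay Credit: +626 days → 7 November 2035.
Appellate Stay Credit: +52 days → 29 December 2035.

December 29, 2035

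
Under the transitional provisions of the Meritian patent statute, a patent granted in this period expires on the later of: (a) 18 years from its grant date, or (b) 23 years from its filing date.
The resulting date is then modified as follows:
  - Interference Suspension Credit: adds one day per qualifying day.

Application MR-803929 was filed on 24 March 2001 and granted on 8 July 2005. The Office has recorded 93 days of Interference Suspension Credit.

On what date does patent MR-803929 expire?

June 25, 2024

(a) grant + 18 years → 8 July 2023.
(b) filing + 23 years → 24 March 2024.
Later of the two: 24 March 2024.
Interference Suspension Credit: +93 days → 25 June 2024.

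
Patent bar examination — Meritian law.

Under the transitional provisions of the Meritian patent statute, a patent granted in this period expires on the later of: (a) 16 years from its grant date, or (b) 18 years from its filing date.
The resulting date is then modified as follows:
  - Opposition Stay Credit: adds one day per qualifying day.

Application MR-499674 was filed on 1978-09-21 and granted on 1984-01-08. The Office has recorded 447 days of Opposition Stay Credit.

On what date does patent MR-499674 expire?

(a) grant + 16 years → 8 January 2000.
(b) filing + 18 years → 21 September 1996.
Later of the two: 8 January 2000.
Opposition Stay Credit: +447 days → 30 March 2001.

2001-03-30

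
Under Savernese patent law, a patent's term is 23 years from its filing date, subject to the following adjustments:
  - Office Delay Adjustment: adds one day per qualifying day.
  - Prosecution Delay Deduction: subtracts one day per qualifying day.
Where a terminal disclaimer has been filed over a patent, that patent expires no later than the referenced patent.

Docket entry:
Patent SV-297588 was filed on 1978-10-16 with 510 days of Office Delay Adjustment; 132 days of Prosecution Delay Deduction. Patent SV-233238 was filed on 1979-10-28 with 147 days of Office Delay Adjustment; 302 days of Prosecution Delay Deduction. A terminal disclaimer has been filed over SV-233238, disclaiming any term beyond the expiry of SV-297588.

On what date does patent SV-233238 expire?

2002-05-26

Natural term of SV-233238:
  Base: filing + 23 years → 28 October 2002.
  Office Delay Adjustment: +147 days → 24 March 2003.
  Prosecution Delay Deduction: −302 days → 26 May 2002.
Expiry of referenced patent SV-297588:
  Base: filing + 23 years → 16 October 2001.
  Office Delay Adjustment: +510 days → 10 March 2003.
  Prosecution Delay Deduction: −132 days → 29 October 2002.
Terminal disclaimer: SV-233238 expires on the earlier of 26 May 2002 and 29 October 2002.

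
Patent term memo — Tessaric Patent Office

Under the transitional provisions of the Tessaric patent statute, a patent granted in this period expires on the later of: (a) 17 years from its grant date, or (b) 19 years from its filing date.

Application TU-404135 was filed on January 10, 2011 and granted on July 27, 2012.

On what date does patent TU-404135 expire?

(a) grant + 17 years → 27 July 2029.
(b) filing + 19 years → 10 January 2030.
Later of the two: 10 January 2030.

January 10, 2030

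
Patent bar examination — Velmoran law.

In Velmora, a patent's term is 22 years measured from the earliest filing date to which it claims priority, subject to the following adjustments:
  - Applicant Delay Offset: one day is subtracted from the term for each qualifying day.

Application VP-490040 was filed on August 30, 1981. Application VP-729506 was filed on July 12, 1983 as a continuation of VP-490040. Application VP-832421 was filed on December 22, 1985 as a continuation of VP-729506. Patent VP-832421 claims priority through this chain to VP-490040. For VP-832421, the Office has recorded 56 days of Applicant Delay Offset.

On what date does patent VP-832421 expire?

Earliest priority filing: 30 August 1981.
Base term: 30 August 1981 + 22 years → 30 August 2003.
Applicant Delay Offset: −56 days → 5 July 2003.

July 5, 2003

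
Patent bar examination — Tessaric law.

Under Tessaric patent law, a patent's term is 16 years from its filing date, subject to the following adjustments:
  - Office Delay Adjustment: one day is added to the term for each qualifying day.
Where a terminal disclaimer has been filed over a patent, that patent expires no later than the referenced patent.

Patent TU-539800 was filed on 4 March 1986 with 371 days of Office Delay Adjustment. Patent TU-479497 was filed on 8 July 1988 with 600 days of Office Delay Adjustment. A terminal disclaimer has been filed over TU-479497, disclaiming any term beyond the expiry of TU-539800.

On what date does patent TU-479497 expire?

Natural term of TU-479497:
  Base: filing + 16 years → 8 July 2004.
  Office Delay Adjustment: +600 days → 28 February 2006.
Expiry of referenced patent TU-539800:
  Base: filing + 16 years → 4 March 2002.
  Office Delay Adjustment: +371 days → 10 March 2003.
Terminal disclaimer: TU-479497 expires on the earlier of 28 February 2006 and 10 March 2003.

2003-03-10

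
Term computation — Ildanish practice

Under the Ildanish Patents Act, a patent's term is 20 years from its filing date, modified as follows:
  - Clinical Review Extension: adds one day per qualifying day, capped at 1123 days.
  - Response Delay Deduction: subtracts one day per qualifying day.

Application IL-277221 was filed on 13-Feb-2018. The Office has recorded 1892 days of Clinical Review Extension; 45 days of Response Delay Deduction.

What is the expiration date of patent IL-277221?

Base term: filing date + 20 years → 13 February 2038.
Clinical Review Extension: 1892 days claimed exceeds the 1123-day cap, so +1123 days → 12 March 2041.
Response Delay Deduction: −45 days → 26 January 2041.

2041-01-26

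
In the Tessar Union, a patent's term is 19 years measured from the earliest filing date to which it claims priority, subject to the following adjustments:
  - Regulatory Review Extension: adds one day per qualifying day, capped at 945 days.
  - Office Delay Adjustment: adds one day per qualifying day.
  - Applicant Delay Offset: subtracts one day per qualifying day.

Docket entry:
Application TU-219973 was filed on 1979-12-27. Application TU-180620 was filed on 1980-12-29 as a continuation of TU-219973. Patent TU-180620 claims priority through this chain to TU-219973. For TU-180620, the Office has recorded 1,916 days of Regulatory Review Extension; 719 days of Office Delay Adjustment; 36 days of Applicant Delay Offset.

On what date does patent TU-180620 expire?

2003-06-12

Earliest priority filing: 27 December 1979.
Base term: 27 December 1979 + 19 years → 27 December 1998.
Regulatory Review Extension: 1916 days claimed exceeds the 945-day cap, so +945 days → 29 July 2001.
Office Delay Adjustment: +719 days → 18 July 2003.
Applicant Delay Offset: −36 days → 12 June 2003.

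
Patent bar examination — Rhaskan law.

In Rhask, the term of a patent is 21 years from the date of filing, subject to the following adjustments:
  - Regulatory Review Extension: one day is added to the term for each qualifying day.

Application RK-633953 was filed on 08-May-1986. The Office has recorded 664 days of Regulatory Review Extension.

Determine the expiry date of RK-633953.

Base term: filing date + 21 years → 8 May 2007.
Regulatory Review Extension: +664 days → 2 March 2009.

2009-03-02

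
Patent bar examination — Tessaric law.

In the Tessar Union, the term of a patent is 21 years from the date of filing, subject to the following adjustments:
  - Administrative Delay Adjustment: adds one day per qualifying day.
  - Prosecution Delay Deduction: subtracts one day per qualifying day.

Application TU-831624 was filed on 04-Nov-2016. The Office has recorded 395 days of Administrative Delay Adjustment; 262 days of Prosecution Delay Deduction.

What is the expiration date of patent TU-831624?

2038-03-17

Base term: filing date + 21 years → 4 November 2037.
Administrative Delay Adjustment: +395 days → 4 December 2038.
Prosecution Delay Deduction: −262 days → 17 March 2038.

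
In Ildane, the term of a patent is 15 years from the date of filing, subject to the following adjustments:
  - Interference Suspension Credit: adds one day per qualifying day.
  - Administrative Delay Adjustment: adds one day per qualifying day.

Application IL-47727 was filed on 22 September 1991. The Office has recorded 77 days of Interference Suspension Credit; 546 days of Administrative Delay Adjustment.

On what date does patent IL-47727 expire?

June 6, 2008

Base term: filing date + 15 years → 22 September 2006.
Interference Suspension Credit: +77 days → 8 December 2006.
Administrative Delay Adjustment: +546 days → 6 June 2008.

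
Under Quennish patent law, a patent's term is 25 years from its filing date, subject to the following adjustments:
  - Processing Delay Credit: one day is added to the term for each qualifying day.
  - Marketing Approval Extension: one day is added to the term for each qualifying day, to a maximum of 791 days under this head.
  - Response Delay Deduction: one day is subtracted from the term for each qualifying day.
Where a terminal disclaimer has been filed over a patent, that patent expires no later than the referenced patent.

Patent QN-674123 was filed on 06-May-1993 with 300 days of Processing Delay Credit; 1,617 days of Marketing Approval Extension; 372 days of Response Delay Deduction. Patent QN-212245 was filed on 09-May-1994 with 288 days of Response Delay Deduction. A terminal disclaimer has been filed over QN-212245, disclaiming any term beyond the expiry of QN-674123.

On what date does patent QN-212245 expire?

July 25, 2018

Natural term of QN-212245:
  Base: filing + 25 years → 9 May 2019.
  Response Delay Deduction: −288 days → 25 July 2018.
Expiry of referenced patent QN-674123:
  Base: filing + 25 years → 6 May 2018.
  Processing Delay Credit: +300 days → 2 March 2019.
  Marketing Approval Extension: 1617 days claimed exceeds the 791-day cap, so +791 days → 1 May 2021.
  Response Delay Deduction: −372 days → 24 April 2020.
Terminal disclaimer: QN-212245 expires on the earlier of 25 July 2018 and 24 April 2020.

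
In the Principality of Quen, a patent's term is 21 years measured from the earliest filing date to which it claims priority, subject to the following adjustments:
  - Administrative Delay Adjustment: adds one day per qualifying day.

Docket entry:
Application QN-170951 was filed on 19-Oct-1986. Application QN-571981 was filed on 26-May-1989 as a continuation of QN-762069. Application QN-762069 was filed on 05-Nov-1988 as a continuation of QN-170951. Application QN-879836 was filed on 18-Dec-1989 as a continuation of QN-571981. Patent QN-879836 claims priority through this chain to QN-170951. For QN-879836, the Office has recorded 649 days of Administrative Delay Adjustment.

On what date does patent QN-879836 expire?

Earliest priority filing: 19 October 1986.
Base term: 19 October 1986 + 21 years → 19 October 2007.
Administrative Delay Adjustment: +649 days → 29 July 2009.

July 29, 2009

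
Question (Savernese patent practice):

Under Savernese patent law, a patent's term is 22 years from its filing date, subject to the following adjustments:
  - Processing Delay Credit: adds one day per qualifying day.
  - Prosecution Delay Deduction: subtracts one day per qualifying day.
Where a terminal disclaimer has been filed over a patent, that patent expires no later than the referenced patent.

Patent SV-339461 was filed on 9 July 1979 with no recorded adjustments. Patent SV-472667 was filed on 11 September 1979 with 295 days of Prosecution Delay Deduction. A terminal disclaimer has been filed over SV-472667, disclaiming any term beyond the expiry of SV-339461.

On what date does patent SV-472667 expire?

Natural term of SV-472667:
  Base: filing + 22 years → 11 September 2001.
  Prosecution Delay Deduction: −295 days → 20 November 2000.
Expiry of referenced patent SV-339461:
  Base: filing + 22 years → 9 July 2001.
Terminal disclaimer: SV-472667 expires on the earlier of 20 November 2000 and 9 July 2001.

2000-11-20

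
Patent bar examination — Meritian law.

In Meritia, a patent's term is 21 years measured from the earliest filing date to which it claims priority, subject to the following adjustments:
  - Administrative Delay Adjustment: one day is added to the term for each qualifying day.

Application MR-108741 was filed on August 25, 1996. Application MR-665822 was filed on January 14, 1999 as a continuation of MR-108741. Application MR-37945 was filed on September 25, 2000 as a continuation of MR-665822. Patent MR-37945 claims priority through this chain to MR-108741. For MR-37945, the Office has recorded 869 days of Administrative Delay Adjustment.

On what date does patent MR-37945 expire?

Earliest priority filing: 25 August 1996.
Base term: 25 August 1996 + 21 years → 25 August 2017.
Administrative Delay Adjustment: +869 days → 11 January 2020.

2020-01-11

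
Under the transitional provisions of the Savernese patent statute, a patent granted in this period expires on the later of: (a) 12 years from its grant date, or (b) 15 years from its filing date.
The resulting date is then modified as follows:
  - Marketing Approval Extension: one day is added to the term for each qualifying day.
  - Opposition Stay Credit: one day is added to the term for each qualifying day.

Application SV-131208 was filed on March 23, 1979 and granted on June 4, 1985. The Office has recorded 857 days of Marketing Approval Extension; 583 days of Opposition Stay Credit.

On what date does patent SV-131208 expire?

2001-05-14

(a) grant + 12 years → 4 June 1997.
(b) filing + 15 years → 23 March 1994.
Later of the two: 4 June 1997.
Marketing Approval Extension: +857 days → 9 October 1999.
Opposition Stay Credit: +583 days → 14 May 2001.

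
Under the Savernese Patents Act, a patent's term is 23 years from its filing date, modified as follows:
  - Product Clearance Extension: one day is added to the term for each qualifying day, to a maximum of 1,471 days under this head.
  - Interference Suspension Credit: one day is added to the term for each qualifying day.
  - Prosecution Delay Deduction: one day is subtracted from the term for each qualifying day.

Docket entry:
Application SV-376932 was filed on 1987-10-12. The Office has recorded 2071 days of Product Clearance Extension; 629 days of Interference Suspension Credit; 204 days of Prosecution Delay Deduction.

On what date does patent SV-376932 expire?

Base term: filing date + 23 years → 12 October 2010.
Product Clearance Extension: 2071 days claimed exceeds the 1471-day cap, so +1471 days → 22 October 2014.
Interference Suspension Credit: +629 days → 12 July 2016.
Prosecution Delay Deduction: −204 days → 21 December 2015.

December 21, 2015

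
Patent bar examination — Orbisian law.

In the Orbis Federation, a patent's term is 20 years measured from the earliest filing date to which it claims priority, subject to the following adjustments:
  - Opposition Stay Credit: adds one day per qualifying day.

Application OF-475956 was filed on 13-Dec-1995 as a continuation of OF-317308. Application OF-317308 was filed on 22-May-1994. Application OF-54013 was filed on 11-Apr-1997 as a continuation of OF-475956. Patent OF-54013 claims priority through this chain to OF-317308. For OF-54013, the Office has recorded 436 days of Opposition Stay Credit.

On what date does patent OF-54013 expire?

Earliest priority filing: 22 May 1994.
Base term: 22 May 1994 + 20 years → 22 May 2014.
Opposition Stay Credit: +436 days → 1 August 2015.

2015-08-01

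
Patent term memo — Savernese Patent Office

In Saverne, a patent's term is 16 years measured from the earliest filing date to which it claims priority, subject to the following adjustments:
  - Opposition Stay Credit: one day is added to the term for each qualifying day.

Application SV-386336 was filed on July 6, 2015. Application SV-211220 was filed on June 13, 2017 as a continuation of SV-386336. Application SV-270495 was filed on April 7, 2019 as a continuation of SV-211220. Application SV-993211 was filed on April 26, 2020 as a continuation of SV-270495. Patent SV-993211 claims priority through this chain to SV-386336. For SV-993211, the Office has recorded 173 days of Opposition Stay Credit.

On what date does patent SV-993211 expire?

December 26, 2031

Earliest priority filing: 6 July 2015.
Base term: 6 July 2015 + 16 years → 6 July 2031.
Opposition Stay Credit: +173 days → 26 December 2031.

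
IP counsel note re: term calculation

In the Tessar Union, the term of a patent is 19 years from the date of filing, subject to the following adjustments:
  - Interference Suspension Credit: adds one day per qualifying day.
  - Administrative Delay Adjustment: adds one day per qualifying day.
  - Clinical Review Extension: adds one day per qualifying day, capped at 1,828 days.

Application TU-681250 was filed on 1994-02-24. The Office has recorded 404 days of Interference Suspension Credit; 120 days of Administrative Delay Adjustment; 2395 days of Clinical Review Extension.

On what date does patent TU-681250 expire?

Base term: filing date + 19 years → 24 February 2013.
Interference Suspension Credit: +404 days → 4 April 2014.
Administrative Delay Adjustment: +120 days → 2 August 2014.
Clinical Review Extension: 2395 days claimed exceeds the 1828-day cap, so +1828 days → 4 August 2019.

2019-08-04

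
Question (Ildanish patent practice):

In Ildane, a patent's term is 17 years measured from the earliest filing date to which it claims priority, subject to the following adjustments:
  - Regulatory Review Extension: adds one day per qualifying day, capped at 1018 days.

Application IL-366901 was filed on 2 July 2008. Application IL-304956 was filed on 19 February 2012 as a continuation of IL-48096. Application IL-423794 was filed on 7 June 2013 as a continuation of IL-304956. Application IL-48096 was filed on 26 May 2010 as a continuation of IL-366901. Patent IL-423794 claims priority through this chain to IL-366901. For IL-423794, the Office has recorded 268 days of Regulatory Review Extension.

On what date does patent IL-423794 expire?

Earliest priority filing: 2 July 2008.
Base term: 2 July 2008 + 17 years → 2 July 2025.
Regulatory Review Extension: 268 days (within the 1018-day cap) → +268 days → 27 March 2026.

2026-03-27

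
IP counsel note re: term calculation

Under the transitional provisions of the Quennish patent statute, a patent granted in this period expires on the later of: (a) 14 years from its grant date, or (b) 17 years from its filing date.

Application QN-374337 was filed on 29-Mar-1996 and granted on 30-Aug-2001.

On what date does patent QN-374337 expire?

(a) grant + 14 years → 30 August 2015.
(b) filing + 17 years → 29 March 2013.
Later of the two: 30 August 2015.

August 30, 2015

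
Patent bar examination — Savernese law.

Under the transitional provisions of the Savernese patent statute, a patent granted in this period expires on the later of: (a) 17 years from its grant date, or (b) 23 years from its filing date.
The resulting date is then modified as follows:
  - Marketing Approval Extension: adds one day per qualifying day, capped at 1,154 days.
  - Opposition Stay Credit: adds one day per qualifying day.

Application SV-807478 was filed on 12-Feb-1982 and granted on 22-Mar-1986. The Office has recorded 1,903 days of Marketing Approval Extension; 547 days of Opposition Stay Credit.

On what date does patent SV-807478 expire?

2009-10-10

(a) grant + 17 years → 22 March 2003.
(b) filing + 23 years → 12 February 2005.
Later of the two: 12 February 2005.
Marketing Approval Extension: 1903 days claimed exceeds the 1154-day cap, so +1154 days → 11 April 2008.
Opposition Stay Credit: +547 days → 10 October 2009.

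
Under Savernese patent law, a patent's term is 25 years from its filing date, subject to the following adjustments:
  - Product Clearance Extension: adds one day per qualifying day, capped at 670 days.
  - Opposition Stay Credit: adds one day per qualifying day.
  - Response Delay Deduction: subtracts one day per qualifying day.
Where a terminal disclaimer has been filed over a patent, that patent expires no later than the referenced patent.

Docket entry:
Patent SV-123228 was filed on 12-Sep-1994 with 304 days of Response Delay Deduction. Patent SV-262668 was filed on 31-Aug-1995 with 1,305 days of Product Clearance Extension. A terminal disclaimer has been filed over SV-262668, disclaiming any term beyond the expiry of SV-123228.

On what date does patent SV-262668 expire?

Natural term of SV-262668:
  Base: filing + 25 years → 31 August 2020.
  Product Clearance Extension: 1305 days claimed exceeds the 670-day cap, so +670 days → 2 July 2022.
Expiry of referenced patent SV-123228:
  Base: filing + 25 years → 12 September 2019.
  Response Delay Deduction: −304 days → 12 November 2018.
Terminal disclaimer: SV-262668 expires on the earlier of 2 July 2022 and 12 November 2018.

November 12, 2018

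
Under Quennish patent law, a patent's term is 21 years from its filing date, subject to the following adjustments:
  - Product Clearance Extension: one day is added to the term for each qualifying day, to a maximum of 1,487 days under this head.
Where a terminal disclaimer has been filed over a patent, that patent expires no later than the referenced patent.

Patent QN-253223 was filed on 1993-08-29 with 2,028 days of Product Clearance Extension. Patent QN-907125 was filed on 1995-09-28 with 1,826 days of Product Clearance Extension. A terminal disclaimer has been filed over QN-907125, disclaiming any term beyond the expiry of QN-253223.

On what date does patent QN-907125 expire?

2018-09-24

Natural term of QN-907125:
  Base: filing + 21 years → 28 September 2016.
  Product Clearance Extension: 1826 days claimed exceeds the 1487-day cap, so +1487 days → 24 October 2020.
Expiry of referenced patent QN-253223:
  Base: filing + 21 years → 29 August 2014.
  Product Clearance Extension: 2028 days claimed exceeds the 1487-day cap, so +1487 days → 24 September 2018.
Terminal disclaimer: QN-907125 expires on the earlier of 24 October 2020 and 24 September 2018.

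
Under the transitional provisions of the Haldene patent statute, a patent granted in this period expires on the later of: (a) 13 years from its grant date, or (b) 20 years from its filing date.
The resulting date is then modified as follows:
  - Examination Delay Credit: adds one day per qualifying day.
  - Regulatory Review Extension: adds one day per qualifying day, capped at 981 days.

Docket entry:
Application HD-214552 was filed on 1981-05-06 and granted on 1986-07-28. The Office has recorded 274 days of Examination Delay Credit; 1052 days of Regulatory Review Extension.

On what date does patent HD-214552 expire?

(a) grant + 13 years → 28 July 1999.
(b) filing + 20 years → 6 May 2001.
Later of the two: 6 May 2001.
Examination Delay Credit: +274 days → 4 February 2002.
Regulatory Review Extension: 1052 days claimed exceeds the 981-day cap, so +981 days → 12 October 2004.

October 12, 2004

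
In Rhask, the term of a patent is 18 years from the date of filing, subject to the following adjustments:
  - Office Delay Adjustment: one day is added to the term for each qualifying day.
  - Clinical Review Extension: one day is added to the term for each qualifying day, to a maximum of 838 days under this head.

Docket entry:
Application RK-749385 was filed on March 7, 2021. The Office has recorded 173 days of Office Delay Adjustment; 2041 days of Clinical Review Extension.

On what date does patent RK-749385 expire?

Base term: filing date + 18 years → 7 March 2039.
Office Delay Adjustment: +173 days → 27 August 2039.
Clinical Review Extension: 2041 days claimed exceeds the 838-day cap, so +838 days → 12 December 2041.

2041-12-12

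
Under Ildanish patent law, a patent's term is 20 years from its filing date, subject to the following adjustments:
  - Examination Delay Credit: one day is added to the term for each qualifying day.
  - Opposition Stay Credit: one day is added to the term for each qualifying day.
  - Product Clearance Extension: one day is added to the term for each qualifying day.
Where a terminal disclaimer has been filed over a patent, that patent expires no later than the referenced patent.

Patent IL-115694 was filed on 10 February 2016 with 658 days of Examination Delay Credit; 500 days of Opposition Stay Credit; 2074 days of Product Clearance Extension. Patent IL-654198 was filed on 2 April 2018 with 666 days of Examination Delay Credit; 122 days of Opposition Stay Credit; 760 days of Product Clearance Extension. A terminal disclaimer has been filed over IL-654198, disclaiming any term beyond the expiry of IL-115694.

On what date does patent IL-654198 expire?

Natural term of IL-654198:
  Base: filing + 20 years → 2 April 2038.
  Examination Delay Credit: +666 days → 28 January 2040.
  Opposition Stay Credit: +122 days → 29 May 2040.
  Product Clearance Extension: +760 days → 28 June 2042.
Expiry of referenced patent IL-115694:
  Base: filing + 20 years → 10 February 2036.
  Examination Delay Credit: +658 days → 29 November 2037.
  Opposition Stay Credit: +500 days → 13 April 2039.
  Product Clearance Extension: +2074 days → 16 December 2044.
Terminal disclaimer: IL-654198 expires on the earlier of 28 June 2042 and 16 December 2044.

2042-06-28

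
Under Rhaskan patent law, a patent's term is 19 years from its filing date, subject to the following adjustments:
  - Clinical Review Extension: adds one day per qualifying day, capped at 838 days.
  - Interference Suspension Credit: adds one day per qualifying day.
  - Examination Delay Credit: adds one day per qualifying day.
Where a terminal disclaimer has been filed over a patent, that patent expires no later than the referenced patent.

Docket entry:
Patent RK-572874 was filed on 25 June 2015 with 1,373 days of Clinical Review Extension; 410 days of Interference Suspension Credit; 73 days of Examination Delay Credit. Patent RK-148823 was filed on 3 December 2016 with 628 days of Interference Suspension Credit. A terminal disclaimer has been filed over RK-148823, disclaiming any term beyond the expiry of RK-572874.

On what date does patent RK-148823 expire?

August 22, 2037

Natural term of RK-148823:
  Base: filing + 19 years → 3 December 2035.
  Interference Suspension Credit: +628 days → 22 August 2037.
Expiry of referenced patent RK-572874:
  Base: filing + 19 years → 25 June 2034.
  Clinical Review Extension: 1373 days claimed exceeds the 838-day cap, so +838 days → 10 October 2036.
  Interference Suspension Credit: +410 days → 24 November 2037.
  Examination Delay Credit: +73 days → 5 February 2038.
Terminal disclaimer: RK-148823 expires on the earlier of 22 August 2037 and 5 February 2038.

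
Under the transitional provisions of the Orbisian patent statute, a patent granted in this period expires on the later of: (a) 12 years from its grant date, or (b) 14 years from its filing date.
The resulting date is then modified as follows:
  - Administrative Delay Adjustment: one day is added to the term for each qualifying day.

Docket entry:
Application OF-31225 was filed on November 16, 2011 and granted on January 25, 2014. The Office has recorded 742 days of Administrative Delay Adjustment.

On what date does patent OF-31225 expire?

(a) grant + 12 years → 25 January 2026.
(b) filing + 14 years → 16 November 2025.
Later of the two: 25 January 2026.
Administrative Delay Adjustment: +742 days → 6 February 2028.

February 6, 2028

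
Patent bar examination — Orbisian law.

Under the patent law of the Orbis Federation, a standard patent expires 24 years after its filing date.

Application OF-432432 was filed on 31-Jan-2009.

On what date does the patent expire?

Filing date + 24 years → 31 January 2033.

January 31, 2033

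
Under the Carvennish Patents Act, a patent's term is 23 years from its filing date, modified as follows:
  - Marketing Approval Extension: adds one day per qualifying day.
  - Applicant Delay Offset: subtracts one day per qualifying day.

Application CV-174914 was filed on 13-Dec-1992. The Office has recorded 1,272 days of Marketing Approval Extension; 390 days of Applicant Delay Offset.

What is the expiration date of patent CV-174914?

Base term: filing date + 23 years → 13 December 2015.
Marketing Approval Extension: +1272 days → 7 June 2019.
Applicant Delay Offset: −390 days → 13 May 2018.

May 13, 2018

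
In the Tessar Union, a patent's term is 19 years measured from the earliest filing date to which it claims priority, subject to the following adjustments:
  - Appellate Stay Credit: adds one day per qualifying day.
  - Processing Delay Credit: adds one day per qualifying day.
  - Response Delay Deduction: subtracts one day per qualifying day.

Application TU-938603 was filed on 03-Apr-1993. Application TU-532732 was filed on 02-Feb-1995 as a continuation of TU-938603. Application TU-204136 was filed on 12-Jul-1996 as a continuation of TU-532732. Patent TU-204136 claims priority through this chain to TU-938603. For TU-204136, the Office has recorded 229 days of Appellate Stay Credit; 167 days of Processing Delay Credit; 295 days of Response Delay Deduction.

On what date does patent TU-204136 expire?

July 13, 2012

Earliest priority filing: 3 April 1993.
Base term: 3 April 1993 + 19 years → 3 April 2012.
Appellate Stay Credit: +229 days → 18 November 2012.
Processing Delay Credit: +167 days → 4 May 2013.
Response Delay Deduction: −295 days → 13 July 2012.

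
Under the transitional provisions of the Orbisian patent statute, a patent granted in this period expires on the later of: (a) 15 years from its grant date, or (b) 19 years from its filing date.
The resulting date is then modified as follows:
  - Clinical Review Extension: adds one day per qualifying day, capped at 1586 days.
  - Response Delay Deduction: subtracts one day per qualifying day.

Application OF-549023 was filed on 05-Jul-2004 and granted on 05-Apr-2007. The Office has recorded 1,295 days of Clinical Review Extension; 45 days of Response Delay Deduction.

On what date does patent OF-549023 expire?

December 6, 2026

(a) grant + 15 years → 5 April 2022.
(b) filing + 19 years → 5 July 2023.
Later of the two: 5 July 2023.
Clinical Review Extension: 1295 days (within the 1586-day cap) → +1295 days → 20 January 2027.
Response Delay Deduction: −45 days → 6 December 2026.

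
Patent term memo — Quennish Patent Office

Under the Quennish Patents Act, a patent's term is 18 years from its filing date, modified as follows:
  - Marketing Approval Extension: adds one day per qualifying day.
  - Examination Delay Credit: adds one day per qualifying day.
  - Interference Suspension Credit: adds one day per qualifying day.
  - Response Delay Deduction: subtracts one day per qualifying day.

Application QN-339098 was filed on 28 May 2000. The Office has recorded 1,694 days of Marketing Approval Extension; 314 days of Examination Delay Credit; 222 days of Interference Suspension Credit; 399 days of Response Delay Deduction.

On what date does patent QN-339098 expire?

Base term: filing date + 18 years → 28 May 2018.
Marketing Approval Extension: +1694 days → 16 January 2023.
Examination Delay Credit: +314 days → 26 November 2023.
Interference Suspension Credit: +222 days → 5 July 2024.
Response Delay Deduction: −399 days → 2 June 2023.

2023-06-02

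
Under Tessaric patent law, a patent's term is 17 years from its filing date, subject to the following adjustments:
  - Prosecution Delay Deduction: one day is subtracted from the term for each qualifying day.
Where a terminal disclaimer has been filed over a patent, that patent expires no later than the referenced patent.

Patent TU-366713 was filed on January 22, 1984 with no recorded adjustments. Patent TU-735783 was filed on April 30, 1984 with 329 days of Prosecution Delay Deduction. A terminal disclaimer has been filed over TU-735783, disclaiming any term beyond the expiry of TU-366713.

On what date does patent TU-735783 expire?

Natural term of TU-735783:
  Base: filing + 17 years → 30 April 2001.
  Prosecution Delay Deduction: −329 days → 5 June 2000.
Expiry of referenced patent TU-366713:
  Base: filing + 17 years → 22 January 2001.
Terminal disclaimer: TU-735783 expires on the earlier of 5 June 2000 and 22 January 2001.

2000-06-05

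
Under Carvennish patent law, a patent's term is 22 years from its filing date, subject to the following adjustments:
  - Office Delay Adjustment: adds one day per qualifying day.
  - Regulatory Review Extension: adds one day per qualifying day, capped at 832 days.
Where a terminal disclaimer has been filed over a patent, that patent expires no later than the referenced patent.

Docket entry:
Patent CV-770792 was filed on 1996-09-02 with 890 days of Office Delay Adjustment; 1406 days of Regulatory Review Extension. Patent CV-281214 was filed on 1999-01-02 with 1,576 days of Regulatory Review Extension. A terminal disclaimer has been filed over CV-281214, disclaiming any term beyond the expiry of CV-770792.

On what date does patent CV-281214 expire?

April 14, 2023

Natural term of CV-281214:
  Base: filing + 22 years → 2 January 2021.
  Regulatory Review Extension: 1576 days claimed exceeds the 832-day cap, so +832 days → 14 April 2023.
Expiry of referenced patent CV-770792:
  Base: filing + 22 years → 2 September 2018.
  Office Delay Adjustment: +890 days → 8 February 2021.
  Regulatory Review Extension: 1406 days claimed exceeds the 832-day cap, so +832 days → 21 May 2023.
Terminal disclaimer: CV-281214 expires on the earlier of 14 April 2023 and 21 May 2023.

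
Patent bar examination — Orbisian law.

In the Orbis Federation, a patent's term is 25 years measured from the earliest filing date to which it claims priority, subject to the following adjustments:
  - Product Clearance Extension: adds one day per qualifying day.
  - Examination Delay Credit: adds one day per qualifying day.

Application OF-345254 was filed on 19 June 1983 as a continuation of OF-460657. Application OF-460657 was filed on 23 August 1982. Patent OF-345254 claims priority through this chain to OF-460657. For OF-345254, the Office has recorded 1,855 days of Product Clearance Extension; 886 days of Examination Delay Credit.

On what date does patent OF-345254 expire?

Earliest priority filing: 23 August 1982.
Base term: 23 August 1982 + 25 years → 23 August 2007.
Product Clearance Extension: +1855 days → 20 September 2012.
Examination Delay Credit: +886 days → 23 February 2015.

2015-02-23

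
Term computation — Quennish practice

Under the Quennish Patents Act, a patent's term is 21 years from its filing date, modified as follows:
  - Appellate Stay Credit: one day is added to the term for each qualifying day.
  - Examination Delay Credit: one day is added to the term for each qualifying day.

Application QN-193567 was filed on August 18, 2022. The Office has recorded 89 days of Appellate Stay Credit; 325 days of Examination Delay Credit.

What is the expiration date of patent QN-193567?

Base term: filing date + 21 years → 18 August 2043.
Appellate Stay Credit: +89 days → 15 November 2043.
Examination Delay Credit: +325 days → 5 October 2044.

2044-10-05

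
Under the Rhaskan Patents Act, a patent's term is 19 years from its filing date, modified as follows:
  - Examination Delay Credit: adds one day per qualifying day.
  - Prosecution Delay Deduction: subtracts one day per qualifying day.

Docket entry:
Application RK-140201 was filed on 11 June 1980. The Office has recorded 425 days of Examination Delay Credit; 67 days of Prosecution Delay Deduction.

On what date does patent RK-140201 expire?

2000-06-03

Base term: filing date + 19 years → 11 June 1999.
Examination Delay Credit: +425 days → 9 August 2000.
Prosecution Delay Deduction: −67 days → 3 June 2000.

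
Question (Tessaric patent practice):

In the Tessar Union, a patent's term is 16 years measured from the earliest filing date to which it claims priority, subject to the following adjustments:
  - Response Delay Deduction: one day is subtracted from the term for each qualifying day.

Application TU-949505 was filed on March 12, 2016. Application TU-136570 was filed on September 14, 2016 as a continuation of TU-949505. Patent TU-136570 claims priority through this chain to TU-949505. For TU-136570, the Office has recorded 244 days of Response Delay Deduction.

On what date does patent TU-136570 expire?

2031-07-12

Earliest priority filing: 12 March 2016.
Base term: 12 March 2016 + 16 years → 12 March 2032.
Response Delay Deduction: −244 days → 12 July 2031.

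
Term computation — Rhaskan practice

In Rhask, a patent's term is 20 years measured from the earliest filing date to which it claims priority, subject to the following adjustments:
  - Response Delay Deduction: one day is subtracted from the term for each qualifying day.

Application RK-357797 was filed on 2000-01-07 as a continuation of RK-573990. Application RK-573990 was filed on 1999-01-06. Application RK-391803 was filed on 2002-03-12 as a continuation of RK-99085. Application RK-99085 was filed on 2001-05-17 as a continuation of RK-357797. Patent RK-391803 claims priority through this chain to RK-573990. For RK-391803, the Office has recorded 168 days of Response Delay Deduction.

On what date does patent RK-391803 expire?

Earliest priority filing: 6 January 1999.
Base term: 6 January 1999 + 20 years → 6 January 2019.
Response Delay Deduction: −168 days → 22 July 2018.

July 22, 2018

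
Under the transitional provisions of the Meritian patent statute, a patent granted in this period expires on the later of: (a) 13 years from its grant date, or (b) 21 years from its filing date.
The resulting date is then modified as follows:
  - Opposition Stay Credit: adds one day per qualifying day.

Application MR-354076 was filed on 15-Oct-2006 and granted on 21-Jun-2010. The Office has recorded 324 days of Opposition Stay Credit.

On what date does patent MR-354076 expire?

2028-09-03

(a) grant + 13 years → 21 June 2023.
(b) filing + 21 years → 15 October 2027.
Later of the two: 15 October 2027.
Opposition Stay Credit: +324 days → 3 September 2028.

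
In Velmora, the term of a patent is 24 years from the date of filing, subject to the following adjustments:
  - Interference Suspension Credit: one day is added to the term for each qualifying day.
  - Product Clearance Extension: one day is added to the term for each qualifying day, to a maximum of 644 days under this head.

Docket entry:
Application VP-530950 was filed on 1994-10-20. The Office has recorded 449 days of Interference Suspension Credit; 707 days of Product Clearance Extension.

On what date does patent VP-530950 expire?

2021-10-17

Base term: filing date + 24 years → 20 October 2018.
Interference Suspension Credit: +449 days → 12 January 2020.
Product Clearance Extension: 707 days claimed exceeds the 644-day cap, so +644 days → 17 October 2021.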